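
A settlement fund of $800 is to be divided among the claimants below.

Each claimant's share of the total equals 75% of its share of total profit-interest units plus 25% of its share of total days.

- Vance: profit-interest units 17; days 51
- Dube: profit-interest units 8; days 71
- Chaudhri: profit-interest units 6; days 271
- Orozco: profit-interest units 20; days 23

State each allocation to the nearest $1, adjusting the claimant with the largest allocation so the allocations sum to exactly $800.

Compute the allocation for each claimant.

Totals — profit-interest units 51, days 416.
Composite weights (75% profit-interest units + 25% days): Vance 0.2806; Dube 0.1603; Chaudhri 0.2511; Orozco 0.3079.
Raw shares: Vance 224.52; Dube 128.25; Chaudhri 200.88; Orozco 246.35.
Rounded to nearest $1: Vance $225; Dube $128; Chaudhri $201; Orozco $246. Sum = $800.
Rounded total matches; no reconciliation needed.

Vance: $225; Dube: $128; Chaudhri: $201; Orozco: $246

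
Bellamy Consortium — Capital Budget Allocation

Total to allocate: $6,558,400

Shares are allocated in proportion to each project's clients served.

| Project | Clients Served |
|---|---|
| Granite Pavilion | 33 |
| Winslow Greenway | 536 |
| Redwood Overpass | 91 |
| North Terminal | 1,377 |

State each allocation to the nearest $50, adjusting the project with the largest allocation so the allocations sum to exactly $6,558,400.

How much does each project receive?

Combined clients served = 2,037.
Unrounded shares: Granite Pavilion 33/2,037 × $6,558,400 = 106,248.01; Winslow Greenway 536/2,037 × $6,558,400 = 1,725,725.28; Redwood Overpass 91/2,037 × $6,558,400 = 292,986.94; North Terminal 1,377/2,037 × $6,558,400 = 4,433,439.76.
At nearest $50: Granite Pavilion $106,250; Winslow Greenway $1,725,750; Redwood Overpass $293,000; North Terminal $4,433,450. Sum = $6,558,450.
Difference $6,558,400 − $6,558,450 = −$50 applied to largest allocation (North Terminal): North Terminal becomes $4,433,400.

Granite Pavilion: $106,250 · Winslow Greenway: $1,725,750 · Redwood Overpass: $293,000 · North Terminal: $4,433,400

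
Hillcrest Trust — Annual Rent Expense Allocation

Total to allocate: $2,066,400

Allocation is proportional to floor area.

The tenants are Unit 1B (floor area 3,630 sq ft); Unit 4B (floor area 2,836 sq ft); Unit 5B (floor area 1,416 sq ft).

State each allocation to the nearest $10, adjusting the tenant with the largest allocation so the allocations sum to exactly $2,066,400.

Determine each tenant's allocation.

Total floor area = 7,882.
Unrounded shares: Unit 1B 3,630/7,882 × $2,066,400 = 951,666.07; Unit 4B 2,836/7,882 × $2,066,400 = 743,505.51; Unit 5B 1,416/7,882 × $2,066,400 = 371,228.42.
After rounding ($10): Unit 1B $951,670; Unit 4B $743,510; Unit 5B $371,230. Sum = $2,066,410.
Difference $2,066,400 − $2,066,410 = −$10 applied to largest allocation (Unit 1B): Unit 1B becomes $951,660.

Unit 1B: $951,660 · Unit 4B: $743,510 · Unit 5B: $371,230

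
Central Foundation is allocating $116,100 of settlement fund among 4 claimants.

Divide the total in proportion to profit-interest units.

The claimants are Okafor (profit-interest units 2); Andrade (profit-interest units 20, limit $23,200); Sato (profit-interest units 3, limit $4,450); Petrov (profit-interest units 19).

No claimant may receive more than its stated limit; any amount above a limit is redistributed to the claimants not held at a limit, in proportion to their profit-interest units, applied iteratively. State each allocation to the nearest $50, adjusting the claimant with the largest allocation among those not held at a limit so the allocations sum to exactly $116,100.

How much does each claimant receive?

Profit-interest units total: 44.
Unconstrained shares: Okafor 5,277.27; Andrade 52,772.73; Sato 7,915.91; Petrov 50,134.09.
Capped: Andrade ($23,200), Sato ($4,450); residual $88,450 reallocated over remaining profit-interest units 21.
Shares after redistribution: Okafor 8,423.81 → $8,400; Petrov 80,026.19 → $80,050.

Okafor: $8,400 · Andrade: $23,200 · Sato: $4,450 · Petrov: $80,050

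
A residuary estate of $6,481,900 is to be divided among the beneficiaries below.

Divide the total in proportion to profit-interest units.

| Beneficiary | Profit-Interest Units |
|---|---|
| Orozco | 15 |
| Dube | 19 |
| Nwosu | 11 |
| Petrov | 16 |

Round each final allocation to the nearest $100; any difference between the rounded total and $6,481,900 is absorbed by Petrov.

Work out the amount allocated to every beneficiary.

Orozco: $1,593,900; Dube: $2,019,000; Nwosu: $1,168,900; Petrov: $1,700,100

Sum of profit-interest units: 61.
Pro-rata amounts: Orozco 15/61 × $6,481,900 = 1,593,909.84; Dube 19/61 × $6,481,900 = 2,018,952.46; Nwosu 11/61 × $6,481,900 = 1,168,867.21; Petrov 16/61 × $6,481,900 = 1,700,170.49.
At nearest $100: Orozco $1,593,900; Dube $2,019,000; Nwosu $1,168,900; Petrov $1,700,200. Sum = $6,482,000.
Difference $6,481,900 − $6,482,000 = −$100 applied to Petrov: Petrov becomes $1,700,100.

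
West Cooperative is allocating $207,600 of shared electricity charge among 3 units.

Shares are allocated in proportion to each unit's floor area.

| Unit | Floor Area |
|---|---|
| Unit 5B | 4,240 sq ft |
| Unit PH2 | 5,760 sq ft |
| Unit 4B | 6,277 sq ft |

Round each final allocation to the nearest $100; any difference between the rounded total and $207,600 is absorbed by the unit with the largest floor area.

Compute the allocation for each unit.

Unit 5B: $54,100 · Unit PH2: $73,500 · Unit 4B: $80,000

Floor area total: 16,277.
Raw shares: Unit 5B 4,240/16,277 × $207,600 = 54,077.78; Unit PH2 5,760/16,277 × $207,600 = 73,464.15; Unit 4B 6,277/16,277 × $207,600 = 80,058.07.
After rounding ($100): Unit 5B $54,100; Unit PH2 $73,500; Unit 4B $80,100. Sum = $207,700.
Difference $207,600 − $207,700 = −$100 applied to largest floor area (Unit 4B): Unit 4B becomes $80,000.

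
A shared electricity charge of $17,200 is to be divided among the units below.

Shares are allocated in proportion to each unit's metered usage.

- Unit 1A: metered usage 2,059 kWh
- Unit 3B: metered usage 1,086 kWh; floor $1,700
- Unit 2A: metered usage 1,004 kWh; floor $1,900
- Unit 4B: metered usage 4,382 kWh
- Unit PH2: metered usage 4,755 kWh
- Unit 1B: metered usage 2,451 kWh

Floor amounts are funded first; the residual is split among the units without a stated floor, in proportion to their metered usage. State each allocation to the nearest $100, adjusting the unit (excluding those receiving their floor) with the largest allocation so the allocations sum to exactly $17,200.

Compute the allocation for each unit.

Unit 1A: $2,100 | Unit 3B: $1,700 | Unit 2A: $1,900 | Unit 4B: $4,400 | Unit PH2: $4,700 | Unit 1B: $2,400

Minimums first: Unit 3B $1,700; Unit 2A $1,900. Residual $13,600.
Residual split over remaining metered usage 13,647: Unit 1A 2,051.91 → $2,100; Unit 4B 4,366.91 → $4,400; Unit PH2 4,738.62 → $4,700; Unit 1B 2,442.56 → $2,400.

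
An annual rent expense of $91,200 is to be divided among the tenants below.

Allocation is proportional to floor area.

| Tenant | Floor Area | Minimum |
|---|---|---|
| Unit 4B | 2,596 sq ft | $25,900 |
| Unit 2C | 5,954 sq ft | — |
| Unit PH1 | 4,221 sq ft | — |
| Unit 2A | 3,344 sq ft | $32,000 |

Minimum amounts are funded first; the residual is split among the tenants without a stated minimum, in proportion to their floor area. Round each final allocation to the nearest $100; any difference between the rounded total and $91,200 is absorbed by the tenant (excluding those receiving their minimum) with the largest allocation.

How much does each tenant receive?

Unit 4B: $25,900; Unit 2C: $19,500; Unit PH1: $13,800; Unit 2A: $32,000

Fund the minimums — Unit 4B $25,900; Unit 2A $32,000. Residual $33,300.
Residual split over remaining floor area 10,175: Unit 2C 19,485.82 → $19,500; Unit PH1 13,814.18 → $13,800.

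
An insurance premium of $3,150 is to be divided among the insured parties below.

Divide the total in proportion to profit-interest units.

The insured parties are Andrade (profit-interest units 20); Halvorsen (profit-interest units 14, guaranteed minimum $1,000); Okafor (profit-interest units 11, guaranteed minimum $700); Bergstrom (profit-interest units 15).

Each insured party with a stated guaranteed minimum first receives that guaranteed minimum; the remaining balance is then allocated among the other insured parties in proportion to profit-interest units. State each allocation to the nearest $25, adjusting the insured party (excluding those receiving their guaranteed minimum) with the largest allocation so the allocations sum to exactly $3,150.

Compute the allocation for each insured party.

Andrade: $825 | Halvorsen: $1,000 | Okafor: $700 | Bergstrom: $625

Fund the minimums — Halvorsen $1,000; Okafor $700. Residual $1,450.
Residual split over remaining profit-interest units 35: Andrade 828.57 → $825; Bergstrom 621.43 → $625.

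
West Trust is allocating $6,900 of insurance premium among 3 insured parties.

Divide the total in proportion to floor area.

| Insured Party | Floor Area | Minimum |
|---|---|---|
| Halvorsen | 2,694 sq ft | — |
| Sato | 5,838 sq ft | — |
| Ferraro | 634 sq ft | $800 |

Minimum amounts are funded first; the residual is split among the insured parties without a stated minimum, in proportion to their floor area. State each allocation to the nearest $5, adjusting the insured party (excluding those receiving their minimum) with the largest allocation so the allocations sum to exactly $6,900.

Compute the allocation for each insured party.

Halvorsen: $1,925 · Sato: $4,175 · Ferraro: $800

Minimums first: Ferraro $800. Remaining pool $6,100.
Remaining pool split over remaining floor area 8,532: Halvorsen 1,926.09 → $1,925; Sato 4,173.91 → $4,175.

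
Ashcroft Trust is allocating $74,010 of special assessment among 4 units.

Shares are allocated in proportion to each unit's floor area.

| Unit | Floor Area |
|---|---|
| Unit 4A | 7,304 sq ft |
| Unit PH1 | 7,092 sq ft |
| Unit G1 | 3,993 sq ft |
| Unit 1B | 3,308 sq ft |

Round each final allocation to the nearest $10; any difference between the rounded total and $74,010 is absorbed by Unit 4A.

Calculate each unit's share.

Total floor area = 21,697.
Proportional shares: Unit 4A 7,304/21,697 × $74,010 = 24,914.46; Unit PH1 7,092/21,697 × $74,010 = 24,191.31; Unit G1 3,993/21,697 × $74,010 = 13,620.41; Unit 1B 3,308/21,697 × $74,010 = 11,283.82.
At nearest $10: Unit 4A $24,910; Unit PH1 $24,190; Unit G1 $13,620; Unit 1B $11,280. Sum = $74,000.
Difference $74,010 − $74,000 = +$10 applied to Unit 4A: Unit 4A becomes $24,920.

Unit 4A: $24,920 | Unit PH1: $24,190 | Unit G1: $13,620 | Unit 1B: $11,280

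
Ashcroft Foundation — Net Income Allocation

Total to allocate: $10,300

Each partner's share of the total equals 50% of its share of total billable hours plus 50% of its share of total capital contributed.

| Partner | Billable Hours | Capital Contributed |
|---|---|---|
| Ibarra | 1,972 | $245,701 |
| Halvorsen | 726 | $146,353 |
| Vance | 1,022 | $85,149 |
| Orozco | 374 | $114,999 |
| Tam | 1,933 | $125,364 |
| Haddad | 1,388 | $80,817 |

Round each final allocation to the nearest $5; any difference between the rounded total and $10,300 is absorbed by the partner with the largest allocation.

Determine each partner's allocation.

Ibarra: $2,955 · Halvorsen: $1,450 · Vance: $1,260 · Orozco: $1,000 · Tam: $2,150 · Haddad: $1,485

Totals — billable hours 7,415, capital contributed 798,383.
Composite weights (50% billable hours + 50% capital contributed): Ibarra 0.2868; Halvorsen 0.1406; Vance 0.1222; Orozco 0.0972; Tam 0.2089; Haddad 0.1442.
Pro-rata amounts: Ibarra 2,954.53; Halvorsen 1,448.29; Vance 1,259.07; Orozco 1,001.56; Tam 2,151.21; Haddad 1,485.33.
After rounding ($5): Ibarra $2,955; Halvorsen $1,450; Vance $1,260; Orozco $1,000; Tam $2,150; Haddad $1,485. Sum = $10,300.
Sum already equals the total — no adjustment.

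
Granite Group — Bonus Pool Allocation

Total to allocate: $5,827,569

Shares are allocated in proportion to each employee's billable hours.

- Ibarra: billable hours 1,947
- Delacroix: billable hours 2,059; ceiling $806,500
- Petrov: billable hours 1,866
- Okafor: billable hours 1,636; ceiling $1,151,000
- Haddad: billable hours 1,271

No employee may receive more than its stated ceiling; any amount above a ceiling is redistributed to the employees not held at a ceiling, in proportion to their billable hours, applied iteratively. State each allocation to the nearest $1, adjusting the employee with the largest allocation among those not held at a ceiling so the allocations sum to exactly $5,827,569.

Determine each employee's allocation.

Sum of billable hours: 8,779.
Proportional shares (ignoring caps): Ibarra 1,292,433.86; Delacroix 1,366,780.34; Petrov 1,238,665.42; Okafor 1,085,989.62; Haddad 843,699.76.
Held at cap: Delacroix ($806,500); residual $5,021,069 reallocated over remaining billable hours 6,720.
Held at cap: Okafor ($1,151,000); residual $3,870,069 reallocated over remaining billable hours 5,084.
Remaining shares: Ibarra 1,482,105.496 → $1,482,105; Petrov 1,420,446.25 → $1,420,446; Haddad 967,517.25 → $967,517.
Rounding difference +$1 applied to Ibarra → $1,482,106.

Ibarra: $1,482,106; Delacroix: $806,500; Petrov: $1,420,446; Okafor: $1,151,000; Haddad: $967,517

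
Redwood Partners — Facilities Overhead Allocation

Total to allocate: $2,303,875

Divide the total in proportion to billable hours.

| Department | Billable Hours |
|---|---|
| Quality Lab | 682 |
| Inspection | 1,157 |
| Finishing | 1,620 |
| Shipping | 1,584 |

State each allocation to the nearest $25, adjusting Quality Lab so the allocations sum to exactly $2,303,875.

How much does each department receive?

Sum of billable hours: 5,043.
Raw shares: Quality Lab 682/5,043 × $2,303,875 = 311,569.06; Inspection 1,157/5,043 × $2,303,875 = 528,570.96; Finishing 1,620/5,043 × $2,303,875 = 740,090.72; Shipping 1,584/5,043 × $2,303,875 = 723,644.26.
Rounded to nearest $25: Quality Lab $311,575; Inspection $528,575; Finishing $740,100; Shipping $723,650. Sum = $2,303,900.
Difference $2,303,875 − $2,303,900 = −$25 applied to Quality Lab: Quality Lab becomes $311,550.

Quality Lab: $311,550; Inspection: $528,575; Finishing: $740,100; Shipping: $723,650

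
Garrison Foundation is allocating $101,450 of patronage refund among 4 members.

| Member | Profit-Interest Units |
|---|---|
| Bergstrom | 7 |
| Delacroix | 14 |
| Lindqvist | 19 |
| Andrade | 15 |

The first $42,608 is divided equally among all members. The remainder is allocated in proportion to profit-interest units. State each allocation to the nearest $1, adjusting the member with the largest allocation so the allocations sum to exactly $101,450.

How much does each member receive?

$42,608 shared equally gives $10,652 per member.
Remainder $58,842 by profit-interest units (total 55): Bergstrom 7,488.98 → $7,489; Delacroix 14,977.96 → $14,978; Lindqvist 20,327.24 → $20,327; Andrade 16,047.82 → $16,048.
Totals: Bergstrom $10,652 + $7,489 = $18,141; Delacroix $10,652 + $14,978 = $25,630; Lindqvist $10,652 + $20,327 = $30,979; Andrade $10,652 + $16,048 = $26,700.

Bergstrom: $18,141 | Delacroix: $25,630 | Lindqvist: $30,979 | Andrade: $26,700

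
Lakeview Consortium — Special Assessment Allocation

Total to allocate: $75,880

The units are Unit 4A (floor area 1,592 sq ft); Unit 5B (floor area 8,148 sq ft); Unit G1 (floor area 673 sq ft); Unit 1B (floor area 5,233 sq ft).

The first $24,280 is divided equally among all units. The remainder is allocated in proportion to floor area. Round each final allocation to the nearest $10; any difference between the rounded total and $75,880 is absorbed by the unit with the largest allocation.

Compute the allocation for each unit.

Equal tier: $24,280 ÷ 4 = $6,070 apiece.
Remainder $51,600 by floor area (total 15,646): Unit 4A 5,250.36 → $5,250; Unit 5B 26,871.84 → $26,870; Unit G1 2,219.53 → $2,220; Unit 1B 17,258.26 → $17,260.
Totals: Unit 4A $6,070 + $5,250 = $11,320; Unit 5B $6,070 + $26,870 = $32,940; Unit G1 $6,070 + $2,220 = $8,290; Unit 1B $6,070 + $17,260 = $23,330.

Unit 4A: $11,320; Unit 5B: $32,940; Unit G1: $8,290; Unit 1B: $23,330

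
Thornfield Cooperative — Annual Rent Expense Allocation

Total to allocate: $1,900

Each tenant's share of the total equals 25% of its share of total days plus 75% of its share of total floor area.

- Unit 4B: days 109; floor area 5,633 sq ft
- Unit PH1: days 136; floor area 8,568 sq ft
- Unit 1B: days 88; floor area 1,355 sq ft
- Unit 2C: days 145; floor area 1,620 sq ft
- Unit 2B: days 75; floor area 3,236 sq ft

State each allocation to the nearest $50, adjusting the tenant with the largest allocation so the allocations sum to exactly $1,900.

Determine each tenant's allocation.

Days total 553; floor area total 20,412.
Blended shares (25% days + 75% floor area): Unit 4B 0.2563; Unit PH1 0.3763; Unit 1B 0.0896; Unit 2C 0.1251; Unit 2B 0.1528.
Unrounded shares: Unit 4B 486.88; Unit PH1 714.97; Unit 1B 170.18; Unit 2C 237.64; Unit 2B 290.33.
Rounded to nearest $50: Unit 4B $500; Unit PH1 $700; Unit 1B $150; Unit 2C $250; Unit 2B $300. Sum = $1,900.
Sum already equals the total — no adjustment.

Unit 4B: $500; Unit PH1: $700; Unit 1B: $150; Unit 2C: $250; Unit 2B: $300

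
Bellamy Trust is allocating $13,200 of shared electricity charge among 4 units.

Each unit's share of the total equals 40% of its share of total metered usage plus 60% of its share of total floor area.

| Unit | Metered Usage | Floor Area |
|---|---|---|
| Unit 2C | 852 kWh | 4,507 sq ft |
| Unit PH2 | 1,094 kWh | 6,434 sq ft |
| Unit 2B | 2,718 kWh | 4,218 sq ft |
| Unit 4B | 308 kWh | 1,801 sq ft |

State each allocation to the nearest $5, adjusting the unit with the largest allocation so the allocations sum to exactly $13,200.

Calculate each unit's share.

Metered usage total 4,972; floor area total 16,960.
Combined weights (40% metered usage + 60% floor area): Unit 2C 0.2280; Unit PH2 0.3156; Unit 2B 0.3679; Unit 4B 0.0885.
Pro-rata amounts: Unit 2C 3,009.46; Unit PH2 4,166.33; Unit 2B 4,856.10; Unit 4B 1,168.11.
At nearest $5: Unit 2C $3,010; Unit PH2 $4,165; Unit 2B $4,855; Unit 4B $1,170. Sum = $13,200.
Rounded total matches; no reconciliation needed.

Unit 2C: $3,010; Unit PH2: $4,165; Unit 2B: $4,855; Unit 4B: $1,170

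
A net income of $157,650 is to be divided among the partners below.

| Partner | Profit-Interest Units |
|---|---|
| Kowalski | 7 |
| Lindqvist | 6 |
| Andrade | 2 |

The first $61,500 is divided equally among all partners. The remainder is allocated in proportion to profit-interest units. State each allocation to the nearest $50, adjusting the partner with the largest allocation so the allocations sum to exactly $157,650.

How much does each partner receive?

Kowalski: $65,400; Lindqvist: $58,950; Andrade: $33,300

Equal tier: $61,500 ÷ 3 = $20,500 apiece.
Remainder $96,150 by profit-interest units (total 15): Kowalski 44,870.00 → $44,850; Lindqvist 38,460.00 → $38,450; Andrade 12,820.00 → $12,800.
Rounding difference +$50 on remainder applied to Kowalski.
Totals: Kowalski $20,500 + $44,900 = $65,400; Lindqvist $20,500 + $38,450 = $58,950; Andrade $20,500 + $12,800 = $33,300.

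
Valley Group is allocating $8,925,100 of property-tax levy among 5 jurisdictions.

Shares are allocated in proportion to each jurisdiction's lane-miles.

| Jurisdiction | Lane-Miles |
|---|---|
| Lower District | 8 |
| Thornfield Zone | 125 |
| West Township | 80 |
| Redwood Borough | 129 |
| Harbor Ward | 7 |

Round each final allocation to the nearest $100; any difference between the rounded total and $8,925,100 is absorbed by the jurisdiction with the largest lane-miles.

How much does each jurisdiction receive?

Combined lane-miles = 349.
Pro-rata amounts: Lower District 8/349 × $8,925,100 = 204,586.82; Thornfield Zone 125/349 × $8,925,100 = 3,196,669.05; West Township 80/349 × $8,925,100 = 2,045,868.19; Redwood Borough 129/349 × $8,925,100 = 3,298,962.46; Harbor Ward 7/349 × $8,925,100 = 179,013.47.
At nearest $100: Lower District $204,600; Thornfield Zone $3,196,700; West Township $2,045,900; Redwood Borough $3,299,000; Harbor Ward $179,000. Sum = $8,925,200.
Difference $8,925,100 − $8,925,200 = −$100 applied to largest lane-miles (Redwood Borough): Redwood Borough becomes $3,298,900.

Lower District: $204,600; Thornfield Zone: $3,196,700; West Township: $2,045,900; Redwood Borough: $3,298,900; Harbor Ward: $179,000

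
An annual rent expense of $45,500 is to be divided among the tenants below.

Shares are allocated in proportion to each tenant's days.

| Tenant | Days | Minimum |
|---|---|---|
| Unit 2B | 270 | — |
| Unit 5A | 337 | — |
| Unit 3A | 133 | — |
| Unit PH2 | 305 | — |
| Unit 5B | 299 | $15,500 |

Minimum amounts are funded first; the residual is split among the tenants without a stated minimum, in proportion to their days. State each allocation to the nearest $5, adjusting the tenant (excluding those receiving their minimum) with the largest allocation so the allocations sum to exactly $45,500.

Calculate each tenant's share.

Unit 2B: $7,750 · Unit 5A: $9,675 · Unit 3A: $3,820 · Unit PH2: $8,755 · Unit 5B: $15,500

Fund the minimums — Unit 5B $15,500. Remaining pool $30,000.
Remaining pool split over remaining days 1,045: Unit 2B 7,751.20 → $7,750; Unit 5A 9,674.64 → $9,675; Unit 3A 3,818.18 → $3,820; Unit PH2 8,755.98 → $8,755.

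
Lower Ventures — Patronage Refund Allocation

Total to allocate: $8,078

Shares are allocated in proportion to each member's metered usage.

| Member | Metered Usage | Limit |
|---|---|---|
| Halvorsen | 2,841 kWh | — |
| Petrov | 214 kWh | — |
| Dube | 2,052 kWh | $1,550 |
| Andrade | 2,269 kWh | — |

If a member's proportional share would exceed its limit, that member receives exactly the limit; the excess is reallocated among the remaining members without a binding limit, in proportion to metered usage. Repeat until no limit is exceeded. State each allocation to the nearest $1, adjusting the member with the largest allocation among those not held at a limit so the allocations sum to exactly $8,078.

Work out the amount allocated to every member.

Halvorsen: $3,484 · Petrov: $262 · Dube: $1,550 · Andrade: $2,782

Total metered usage = 7,376.
Unconstrained shares: Halvorsen 3,111.39; Petrov 234.37; Dube 2,247.30; Andrade 2,484.95.
Cap binds for Dube ($1,550); remaining pool $6,528 reallocated over remaining metered usage 5,324.
Redistributed shares: Halvorsen 3,483.48 → $3,483; Petrov 262.40 → $262; Andrade 2,782.12 → $2,782.
Rounding difference +$1 applied to Halvorsen → $3,484.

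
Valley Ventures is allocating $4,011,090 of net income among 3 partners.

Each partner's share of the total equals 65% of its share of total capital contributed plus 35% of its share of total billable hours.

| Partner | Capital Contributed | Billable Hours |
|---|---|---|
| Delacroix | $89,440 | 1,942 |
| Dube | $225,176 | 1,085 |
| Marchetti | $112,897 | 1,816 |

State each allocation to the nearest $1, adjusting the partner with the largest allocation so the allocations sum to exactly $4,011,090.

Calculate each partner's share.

Capital contributed total 427,513; billable hours total 4,843.
Blended shares (65% capital contributed + 35% billable hours): Delacroix 0.2763; Dube 0.4208; Marchetti 0.3029.
Raw shares: Delacroix 1,108,398.14; Dube 1,687,764.77; Marchetti 1,214,927.09.
At nearest $1: Delacroix $1,108,398; Dube $1,687,765; Marchetti $1,214,927. Sum = $4,011,090.
No rounding difference to absorb.

Delacroix: $1,108,398 | Dube: $1,687,765 | Marchetti: $1,214,927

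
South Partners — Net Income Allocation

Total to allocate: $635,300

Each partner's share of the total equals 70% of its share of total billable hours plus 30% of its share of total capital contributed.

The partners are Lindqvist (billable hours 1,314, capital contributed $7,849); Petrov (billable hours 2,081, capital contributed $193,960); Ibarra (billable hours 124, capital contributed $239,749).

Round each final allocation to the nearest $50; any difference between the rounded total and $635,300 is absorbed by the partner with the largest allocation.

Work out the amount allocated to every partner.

Lindqvist: $169,450 | Petrov: $346,700 | Ibarra: $119,150

Billable hours total 3,519; capital contributed total 441,558.
Composite weights (70% billable hours + 30% capital contributed): Lindqvist 0.2667; Petrov 0.5457; Ibarra 0.1876.
Unrounded shares: Lindqvist 169,443.27; Petrov 346,703.33; Ibarra 119,153.41.
Rounded to nearest $50: Lindqvist $169,450; Petrov $346,700; Ibarra $119,150. Sum = $635,300.
Rounded total matches; no reconciliation needed.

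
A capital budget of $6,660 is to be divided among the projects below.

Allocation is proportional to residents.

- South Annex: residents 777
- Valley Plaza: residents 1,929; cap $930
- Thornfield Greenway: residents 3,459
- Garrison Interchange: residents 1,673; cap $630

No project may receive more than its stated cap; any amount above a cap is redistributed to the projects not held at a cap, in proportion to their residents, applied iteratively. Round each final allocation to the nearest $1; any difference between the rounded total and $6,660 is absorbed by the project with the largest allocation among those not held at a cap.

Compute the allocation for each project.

Total residents = 7,838.
Proportional shares (ignoring caps): South Annex 660.22; Valley Plaza 1,639.08; Thornfield Greenway 2,939.13; Garrison Interchange 1,421.56.
Held at cap: Valley Plaza ($930), Garrison Interchange ($630); remaining pool $5,100 reallocated over remaining residents 4,236.
Shares after redistribution: South Annex 935.48 → $935; Thornfield Greenway 4,164.52 → $4,165.

South Annex: $935; Valley Plaza: $930; Thornfield Greenway: $4,165; Garrison Interchange: $630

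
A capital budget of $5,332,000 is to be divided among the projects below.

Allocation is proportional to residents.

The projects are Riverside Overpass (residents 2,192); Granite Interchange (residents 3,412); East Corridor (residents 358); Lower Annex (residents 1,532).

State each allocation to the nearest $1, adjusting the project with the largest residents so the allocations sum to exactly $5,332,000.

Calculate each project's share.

Residents total: 7,494.
Unrounded shares: Riverside Overpass 2,192/7,494 × $5,332,000 = 1,559,613.56; Granite Interchange 3,412/7,494 × $5,332,000 = 2,427,646.65; East Corridor 358/7,494 × $5,332,000 = 254,717.91; Lower Annex 1,532/7,494 × $5,332,000 = 1,090,021.88.
Rounded to nearest $1: Riverside Overpass $1,559,614; Granite Interchange $2,427,647; East Corridor $254,718; Lower Annex $1,090,022. Sum = $5,332,001.
Difference $5,332,000 − $5,332,001 = −$1 applied to largest residents (Granite Interchange): Granite Interchange becomes $2,427,646.

Riverside Overpass: $1,559,614 | Granite Interchange: $2,427,646 | East Corridor: $254,718 | Lower Annex: $1,090,022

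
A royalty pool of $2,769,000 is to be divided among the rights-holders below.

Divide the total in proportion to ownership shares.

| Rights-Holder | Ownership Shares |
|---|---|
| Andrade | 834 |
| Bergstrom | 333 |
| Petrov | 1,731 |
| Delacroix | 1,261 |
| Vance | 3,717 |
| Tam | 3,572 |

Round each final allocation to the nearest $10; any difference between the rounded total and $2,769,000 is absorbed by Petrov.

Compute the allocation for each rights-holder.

Ownership shares total: 11,448.
Raw shares: Andrade 834/11,448 × $2,769,000 = 201,724.84; Bergstrom 333/11,448 × $2,769,000 = 80,544.81; Petrov 1,731/11,448 × $2,769,000 = 418,687.89; Delacroix 1,261/11,448 × $2,769,000 = 305,006.03; Vance 3,717/11,448 × $2,769,000 = 899,054.25; Tam 3,572/11,448 × $2,769,000 = 863,982.18.
After rounding ($10): Andrade $201,720; Bergstrom $80,540; Petrov $418,690; Delacroix $305,010; Vance $899,050; Tam $863,980. Sum = $2,768,990.
Difference $2,769,000 − $2,768,990 = +$10 applied to Petrov: Petrov becomes $418,700.

Andrade: $201,720 · Bergstrom: $80,540 · Petrov: $418,700 · Delacroix: $305,010 · Vance: $899,050 · Tam: $863,980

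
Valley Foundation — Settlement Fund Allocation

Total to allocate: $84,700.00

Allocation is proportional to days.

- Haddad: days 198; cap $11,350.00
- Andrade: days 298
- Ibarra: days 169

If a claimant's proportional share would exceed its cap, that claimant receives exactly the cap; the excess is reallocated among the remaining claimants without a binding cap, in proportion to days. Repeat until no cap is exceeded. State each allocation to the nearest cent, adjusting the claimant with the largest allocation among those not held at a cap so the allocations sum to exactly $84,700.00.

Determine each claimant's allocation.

Total days = 665.
Pro-rata shares before constraints: Haddad 25,218.9474; Andrade 37,955.7895; Ibarra 21,525.2632.
Cap binds for Haddad ($11,350.00); residual $73,350.00 reallocated over remaining days 467.
Redistributed shares: Andrade 46,805.7816 → $46,805.78; Ibarra 26,544.2184 → $26,544.22.

Haddad: $11,350.00; Andrade: $46,805.78; Ibarra: $26,544.22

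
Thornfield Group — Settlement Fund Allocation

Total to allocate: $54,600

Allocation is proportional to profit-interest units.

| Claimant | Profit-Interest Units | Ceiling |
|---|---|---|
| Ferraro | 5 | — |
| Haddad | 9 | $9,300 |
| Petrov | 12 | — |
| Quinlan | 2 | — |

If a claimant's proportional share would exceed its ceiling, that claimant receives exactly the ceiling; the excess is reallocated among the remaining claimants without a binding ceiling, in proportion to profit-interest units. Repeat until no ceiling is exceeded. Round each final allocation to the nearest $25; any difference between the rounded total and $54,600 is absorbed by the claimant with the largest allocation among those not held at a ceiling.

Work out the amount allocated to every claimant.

Ferraro: $11,925 · Haddad: $9,300 · Petrov: $28,600 · Quinlan: $4,775

Sum of profit-interest units: 28.
Pro-rata shares before constraints: Ferraro 9,750.00; Haddad 17,550.00; Petrov 23,400.00; Quinlan 3,900.00.
Cap binds for Haddad ($9,300); residual $45,300 reallocated over remaining profit-interest units 19.
Shares after redistribution: Ferraro 11,921.05 → $11,925; Petrov 28,610.53 → $28,600; Quinlan 4,768.42 → $4,775.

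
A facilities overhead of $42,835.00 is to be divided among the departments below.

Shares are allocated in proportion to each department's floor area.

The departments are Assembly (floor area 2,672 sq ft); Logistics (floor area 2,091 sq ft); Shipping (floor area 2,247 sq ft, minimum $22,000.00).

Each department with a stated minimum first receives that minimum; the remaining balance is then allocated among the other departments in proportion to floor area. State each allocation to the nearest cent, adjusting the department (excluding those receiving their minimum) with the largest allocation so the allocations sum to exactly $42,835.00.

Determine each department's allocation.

Minimums first: Shipping $22,000.00. Remaining pool $20,835.00.
Remaining pool split over remaining floor area 4,763: Assembly 11,688.2469 → $11,688.25; Logistics 9,146.7531 → $9,146.75.

Assembly: $11,688.25 · Logistics: $9,146.75 · Shipping: $22,000.00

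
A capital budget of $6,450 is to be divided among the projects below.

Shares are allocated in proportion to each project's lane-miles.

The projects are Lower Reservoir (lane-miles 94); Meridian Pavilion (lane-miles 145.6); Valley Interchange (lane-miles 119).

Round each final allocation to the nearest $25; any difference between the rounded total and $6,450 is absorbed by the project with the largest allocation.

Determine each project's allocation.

Lower Reservoir: $1,700; Meridian Pavilion: $2,600; Valley Interchange: $2,150

Lane-miles total: 358.6.
Pro-rata amounts: Lower Reservoir 94/358.6 × $6,450 = 1,690.74; Meridian Pavilion 145.6/358.6 × $6,450 = 2,618.85; Valley Interchange 119/358.6 × $6,450 = 2,140.41.
Rounded to nearest $25: Lower Reservoir $1,700; Meridian Pavilion $2,625; Valley Interchange $2,150. Sum = $6,475.
Difference $6,450 − $6,475 = −$25 applied to largest allocation (Meridian Pavilion): Meridian Pavilion becomes $2,600.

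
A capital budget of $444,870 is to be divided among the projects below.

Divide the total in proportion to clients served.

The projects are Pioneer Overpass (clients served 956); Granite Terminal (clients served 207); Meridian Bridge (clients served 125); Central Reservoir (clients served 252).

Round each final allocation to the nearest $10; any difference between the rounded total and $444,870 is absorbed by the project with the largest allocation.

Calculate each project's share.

Total clients served = 1,540.
Pro-rata amounts: Pioneer Overpass 956/1,540 × $444,870 = 276,166.05; Granite Terminal 207/1,540 × $444,870 = 59,797.46; Meridian Bridge 125/1,540 × $444,870 = 36,109.58; Central Reservoir 252/1,540 × $444,870 = 72,796.91.
Rounded to nearest $10: Pioneer Overpass $276,170; Granite Terminal $59,800; Meridian Bridge $36,110; Central Reservoir $72,800. Sum = $444,880.
Difference $444,870 − $444,880 = −$10 applied to largest allocation (Pioneer Overpass): Pioneer Overpass becomes $276,160.

Pioneer Overpass: $276,160 | Granite Terminal: $59,800 | Meridian Bridge: $36,110 | Central Reservoir: $72,800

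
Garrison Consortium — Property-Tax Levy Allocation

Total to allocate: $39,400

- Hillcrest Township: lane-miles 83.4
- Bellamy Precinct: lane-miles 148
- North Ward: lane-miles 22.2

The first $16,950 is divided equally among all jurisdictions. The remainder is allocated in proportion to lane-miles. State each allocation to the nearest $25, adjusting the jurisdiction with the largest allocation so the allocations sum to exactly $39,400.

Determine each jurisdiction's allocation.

Hillcrest Township: $13,025; Bellamy Precinct: $18,750; North Ward: $7,625

First tranche $16,950 split equally: $5,650 each.
Remainder $22,450 by lane-miles (total 253.6): Hillcrest Township 7,383.00 → $7,375; Bellamy Precinct 13,101.74 → $13,100; North Ward 1,965.26 → $1,975.
Totals: Hillcrest Township $5,650 + $7,375 = $13,025; Bellamy Precinct $5,650 + $13,100 = $18,750; North Ward $5,650 + $1,975 = $7,625.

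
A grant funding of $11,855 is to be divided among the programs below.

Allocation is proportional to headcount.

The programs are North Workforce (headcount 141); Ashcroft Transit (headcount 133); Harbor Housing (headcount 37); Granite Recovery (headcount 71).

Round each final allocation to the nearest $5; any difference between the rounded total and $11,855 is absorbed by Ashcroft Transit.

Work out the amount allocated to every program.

Total headcount = 382.
Pro-rata amounts: North Workforce 141/382 × $11,855 = 4,375.80; Ashcroft Transit 133/382 × $11,855 = 4,127.53; Harbor Housing 37/382 × $11,855 = 1,148.26; Granite Recovery 71/382 × $11,855 = 2,203.42.
At nearest $5: North Workforce $4,375; Ashcroft Transit $4,130; Harbor Housing $1,150; Granite Recovery $2,205. Sum = $11,860.
Difference $11,855 − $11,860 = −$5 applied to Ashcroft Transit: Ashcroft Transit becomes $4,125.

North Workforce: $4,375 · Ashcroft Transit: $4,125 · Harbor Housing: $1,150 · Granite Recovery: $2,205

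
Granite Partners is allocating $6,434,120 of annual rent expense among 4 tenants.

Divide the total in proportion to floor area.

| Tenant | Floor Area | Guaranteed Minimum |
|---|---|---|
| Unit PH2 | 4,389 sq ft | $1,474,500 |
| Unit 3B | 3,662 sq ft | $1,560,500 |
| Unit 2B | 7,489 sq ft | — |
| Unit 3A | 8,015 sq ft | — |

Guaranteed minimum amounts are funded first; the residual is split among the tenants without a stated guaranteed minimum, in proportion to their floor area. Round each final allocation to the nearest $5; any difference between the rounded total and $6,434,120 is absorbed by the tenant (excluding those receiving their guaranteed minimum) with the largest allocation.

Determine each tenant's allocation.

Unit PH2: $1,474,500 · Unit 3B: $1,560,500 · Unit 2B: $1,641,900 · Unit 3A: $1,757,220

Minimums first: Unit PH2 $1,474,500; Unit 3B $1,560,500. Remaining pool $3,399,120.
Remaining pool split over remaining floor area 15,504: Unit 2B 1,641,899.49 → $1,641,900; Unit 3A 1,757,220.51 → $1,757,220.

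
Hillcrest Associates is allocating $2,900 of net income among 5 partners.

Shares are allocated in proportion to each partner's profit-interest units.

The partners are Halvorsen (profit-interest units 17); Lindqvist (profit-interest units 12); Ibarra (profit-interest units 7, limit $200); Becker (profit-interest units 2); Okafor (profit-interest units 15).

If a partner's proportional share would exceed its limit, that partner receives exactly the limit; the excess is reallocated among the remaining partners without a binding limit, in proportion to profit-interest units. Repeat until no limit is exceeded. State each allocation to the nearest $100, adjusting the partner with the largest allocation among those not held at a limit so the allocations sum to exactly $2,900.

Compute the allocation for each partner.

Halvorsen: $1,000; Lindqvist: $700; Ibarra: $200; Becker: $100; Okafor: $900

Profit-interest units total: 53.
Unconstrained shares: Halvorsen 930.19; Lindqvist 656.60; Ibarra 383.02; Becker 109.43; Okafor 820.75.
Held at cap: Ibarra ($200); residual $2,700 reallocated over remaining profit-interest units 46.
Shares after redistribution: Halvorsen 997.83 → $1,000; Lindqvist 704.35 → $700; Becker 117.39 → $100; Okafor 880.43 → $900.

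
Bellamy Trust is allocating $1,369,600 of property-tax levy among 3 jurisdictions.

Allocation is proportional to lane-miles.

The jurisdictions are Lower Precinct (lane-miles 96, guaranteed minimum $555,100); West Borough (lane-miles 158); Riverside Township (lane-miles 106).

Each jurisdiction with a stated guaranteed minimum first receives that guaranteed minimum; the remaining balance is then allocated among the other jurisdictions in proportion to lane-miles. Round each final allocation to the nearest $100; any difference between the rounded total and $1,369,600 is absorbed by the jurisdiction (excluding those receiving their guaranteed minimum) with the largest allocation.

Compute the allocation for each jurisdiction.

Lower Precinct: $555,100 | West Borough: $487,500 | Riverside Township: $327,000

Guaranteed amounts: Lower Precinct $555,100. Balance $814,500.
Balance split over remaining lane-miles 264: West Borough 487,465.91 → $487,500; Riverside Township 327,034.09 → $327,000.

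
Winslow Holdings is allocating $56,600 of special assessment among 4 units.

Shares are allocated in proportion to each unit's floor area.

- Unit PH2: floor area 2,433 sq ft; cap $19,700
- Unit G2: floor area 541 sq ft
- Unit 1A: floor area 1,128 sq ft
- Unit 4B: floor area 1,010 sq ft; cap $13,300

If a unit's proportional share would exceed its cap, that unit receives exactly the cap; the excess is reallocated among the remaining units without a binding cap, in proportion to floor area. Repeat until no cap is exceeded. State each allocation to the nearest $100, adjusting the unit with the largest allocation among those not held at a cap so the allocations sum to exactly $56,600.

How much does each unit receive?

Unit PH2: $19,700; Unit G2: $7,600; Unit 1A: $16,000; Unit 4B: $13,300

Sum of floor area: 5,112.
Pro-rata shares before constraints: Unit PH2 26,938.15; Unit G2 5,989.95; Unit 1A 12,489.20; Unit 4B 11,182.71.
Held at cap: Unit PH2 ($19,700); residual $36,900 reallocated over remaining floor area 2,679.
Held at cap: Unit 4B ($13,300); residual $23,600 reallocated over remaining floor area 1,669.
Shares after redistribution: Unit G2 7,649.85 → $7,600; Unit 1A 15,950.15 → $16,000.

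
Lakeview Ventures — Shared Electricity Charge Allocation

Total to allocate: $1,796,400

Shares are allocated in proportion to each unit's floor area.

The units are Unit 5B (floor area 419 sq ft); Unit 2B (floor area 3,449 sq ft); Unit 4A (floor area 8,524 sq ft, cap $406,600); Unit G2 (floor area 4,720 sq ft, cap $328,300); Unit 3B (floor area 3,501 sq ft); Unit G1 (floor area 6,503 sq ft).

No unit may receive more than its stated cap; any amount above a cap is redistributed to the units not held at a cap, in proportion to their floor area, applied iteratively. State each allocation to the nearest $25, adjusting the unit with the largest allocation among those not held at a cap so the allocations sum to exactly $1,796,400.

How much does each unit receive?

Unit 5B: $32,050; Unit 2B: $263,925; Unit 4A: $406,600; Unit G2: $328,300; Unit 3B: $267,900; Unit G1: $497,625

Total floor area = 27,116.
Proportional shares (ignoring caps): Unit 5B 27,758.21; Unit 2B 228,491.80; Unit 4A 564,704.00; Unit G2 312,693.91; Unit 3B 231,936.73; Unit G1 430,815.36.
Capped: Unit 4A ($406,600); remaining pool $1,389,800 reallocated over remaining floor area 18,592.
Capped: Unit G2 ($328,300); remaining pool $1,061,500 reallocated over remaining floor area 13,872.
Redistributed shares: Unit 5B 32,062.32 → $32,050; Unit 2B 263,921.10 → $263,925; Unit 3B 267,900.19 → $267,900; Unit G1 497,616.39 → $497,625.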